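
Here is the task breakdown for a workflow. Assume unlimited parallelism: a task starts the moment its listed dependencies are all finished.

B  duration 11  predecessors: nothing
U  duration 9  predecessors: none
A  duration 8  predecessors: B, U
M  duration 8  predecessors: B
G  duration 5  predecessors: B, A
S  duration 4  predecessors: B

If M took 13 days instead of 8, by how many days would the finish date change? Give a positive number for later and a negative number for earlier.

0

Actual critical path: B→A→G = 11+8+5 = 24 ⇒ 24 days.
M is off the critical path — its longest chain is 19 days, giving 5 of slack.
The critical path is still B→A→G; finish is now 24 days.
Change in finish: 24 − 24 = +0 days.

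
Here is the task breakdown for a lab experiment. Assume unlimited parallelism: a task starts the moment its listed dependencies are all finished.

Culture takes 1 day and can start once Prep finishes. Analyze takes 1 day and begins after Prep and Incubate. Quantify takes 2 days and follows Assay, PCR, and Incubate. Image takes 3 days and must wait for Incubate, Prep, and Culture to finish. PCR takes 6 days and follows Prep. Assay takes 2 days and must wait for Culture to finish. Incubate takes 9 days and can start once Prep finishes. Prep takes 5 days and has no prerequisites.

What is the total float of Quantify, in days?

1

Critical path: Prep→Incubate→Image = 5+9+3 = 17, so the finish is 17 days.
Quantify finishes as early as 16 and must finish by 17.
So Quantify can slip 17 − 16 = 1 day.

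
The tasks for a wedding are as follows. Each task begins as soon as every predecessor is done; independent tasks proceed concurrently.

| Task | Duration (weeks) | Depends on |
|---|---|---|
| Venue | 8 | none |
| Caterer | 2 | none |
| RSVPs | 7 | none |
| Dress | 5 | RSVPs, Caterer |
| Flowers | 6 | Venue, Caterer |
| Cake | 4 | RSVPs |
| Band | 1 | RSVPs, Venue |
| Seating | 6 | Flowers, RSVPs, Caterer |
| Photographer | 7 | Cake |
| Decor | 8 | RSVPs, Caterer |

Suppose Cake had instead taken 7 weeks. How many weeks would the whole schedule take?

21

Actual critical path: Venue→Flowers→Seating = 8+6+6 = 20 ⇒ 20 weeks.
The longest path through Cake is only 18 weeks, so Cake has float 2.
The binding chain switches to RSVPs→Cake→Photographer = 7+7+7 = 21; finish 21 weeks.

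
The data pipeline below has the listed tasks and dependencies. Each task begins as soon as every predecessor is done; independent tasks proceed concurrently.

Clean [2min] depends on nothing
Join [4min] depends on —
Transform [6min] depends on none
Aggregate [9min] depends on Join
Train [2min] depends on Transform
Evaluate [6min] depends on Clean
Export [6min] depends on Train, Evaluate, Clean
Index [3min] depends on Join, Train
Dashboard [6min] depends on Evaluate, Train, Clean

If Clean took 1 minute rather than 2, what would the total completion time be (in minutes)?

14

Critical path before the change: Clean→Evaluate→Export = 2+6+6 = 14 giving 14 minutes.
Clean is on the critical path; changing it to 1 makes that path 13 minutes.
New critical path: Transform→Train→Export = 6+2+6 = 14 ⇒ 14 minutes.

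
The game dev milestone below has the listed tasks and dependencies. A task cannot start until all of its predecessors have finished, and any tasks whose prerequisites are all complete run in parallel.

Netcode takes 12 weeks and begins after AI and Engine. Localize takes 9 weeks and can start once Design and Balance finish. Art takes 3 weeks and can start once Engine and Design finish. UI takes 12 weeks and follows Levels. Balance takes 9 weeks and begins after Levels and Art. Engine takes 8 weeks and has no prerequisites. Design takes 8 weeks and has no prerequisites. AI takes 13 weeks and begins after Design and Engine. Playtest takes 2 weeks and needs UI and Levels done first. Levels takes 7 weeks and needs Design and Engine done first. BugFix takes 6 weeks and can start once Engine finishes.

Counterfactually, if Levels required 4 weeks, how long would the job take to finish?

Critical path before the change: Design→Levels→Balance→Localize = 8+7+9+9 = 33 giving 33 weeks.
Levels lies on that path, so at 4 weeks the path becomes 30 weeks.
New critical path: Design→AI→Netcode = 8+13+12 = 33 ⇒ 33 weeks.

33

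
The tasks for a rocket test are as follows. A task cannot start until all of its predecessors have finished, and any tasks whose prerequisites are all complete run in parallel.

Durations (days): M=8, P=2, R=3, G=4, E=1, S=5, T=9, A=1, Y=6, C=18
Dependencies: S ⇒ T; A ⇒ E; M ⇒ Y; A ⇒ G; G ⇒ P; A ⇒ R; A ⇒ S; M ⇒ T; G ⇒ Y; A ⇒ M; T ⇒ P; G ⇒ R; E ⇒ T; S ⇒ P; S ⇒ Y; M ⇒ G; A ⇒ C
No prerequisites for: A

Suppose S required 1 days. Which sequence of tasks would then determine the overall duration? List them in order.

Baseline: A→M→T→P = 1+8+9+2 = 20 → 20 days.
S has 3 days of float (longest path through it is 17).
The critical path is still A→M→T→P; finish is now 20 days.

A, M, T, P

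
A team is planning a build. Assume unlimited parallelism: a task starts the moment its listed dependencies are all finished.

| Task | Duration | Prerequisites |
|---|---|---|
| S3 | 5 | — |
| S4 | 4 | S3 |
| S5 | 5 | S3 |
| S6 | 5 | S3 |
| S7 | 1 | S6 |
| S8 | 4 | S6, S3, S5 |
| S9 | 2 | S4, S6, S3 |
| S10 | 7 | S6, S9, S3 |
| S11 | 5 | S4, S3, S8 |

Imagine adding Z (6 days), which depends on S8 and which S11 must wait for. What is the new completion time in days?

25

Originally the job takes 19 days.
With Z inserted, S11 now waits for max(S4, S3, S8, Z).
New critical path: S3→S5→S8→Z→S11 = 5+5+4+6+5 = 25 ⇒ 25 days.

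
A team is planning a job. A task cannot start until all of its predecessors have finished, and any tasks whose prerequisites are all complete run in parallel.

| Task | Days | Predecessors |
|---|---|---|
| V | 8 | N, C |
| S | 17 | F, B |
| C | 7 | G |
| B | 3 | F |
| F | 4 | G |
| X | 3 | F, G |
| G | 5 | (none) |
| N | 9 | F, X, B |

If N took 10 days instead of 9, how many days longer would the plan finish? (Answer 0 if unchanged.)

Baseline: G→F→B→N→V = 5+4+3+9+8 = 29 → 29 days.
N lies on that path, so at 10 days the path becomes 30 days.
The critical path is still G→F→B→N→V; finish is now 30 days.
Change in finish: 30 − 29 = +1 days.

1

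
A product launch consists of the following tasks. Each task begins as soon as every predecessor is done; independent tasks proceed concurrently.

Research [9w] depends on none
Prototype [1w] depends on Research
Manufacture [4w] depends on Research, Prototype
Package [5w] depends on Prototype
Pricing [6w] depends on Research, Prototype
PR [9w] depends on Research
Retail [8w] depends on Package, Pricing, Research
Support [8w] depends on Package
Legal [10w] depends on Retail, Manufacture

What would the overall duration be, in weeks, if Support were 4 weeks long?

34

Critical path before the change: Research→Prototype→Pricing→Retail→Legal = 9+1+6+8+10 = 34 giving 34 weeks.
Support is off the critical path — its longest chain is 23 weeks, giving 11 of slack.
The critical path is still Research→Prototype→Pricing→Retail→Legal; finish is now 34 weeks.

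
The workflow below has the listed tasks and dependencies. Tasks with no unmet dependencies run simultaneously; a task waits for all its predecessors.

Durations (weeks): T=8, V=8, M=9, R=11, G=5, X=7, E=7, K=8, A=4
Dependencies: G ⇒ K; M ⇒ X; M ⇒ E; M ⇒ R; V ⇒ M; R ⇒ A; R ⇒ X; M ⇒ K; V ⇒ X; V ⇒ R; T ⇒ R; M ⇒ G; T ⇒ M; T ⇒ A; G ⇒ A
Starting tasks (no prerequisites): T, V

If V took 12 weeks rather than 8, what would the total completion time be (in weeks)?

39

Baseline: V→M→R→X = 8+9+11+7 = 35 → 35 weeks.
V is on the critical path; changing it to 12 makes that path 39 weeks.
No other chain overtakes it, so the finish is 39 weeks.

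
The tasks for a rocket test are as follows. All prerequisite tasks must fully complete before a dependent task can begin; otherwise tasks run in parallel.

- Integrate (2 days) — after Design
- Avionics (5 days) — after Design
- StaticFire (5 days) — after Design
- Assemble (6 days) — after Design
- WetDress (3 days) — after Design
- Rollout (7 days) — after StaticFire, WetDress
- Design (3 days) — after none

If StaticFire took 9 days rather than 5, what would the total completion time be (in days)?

19

Critical path before the change: Design→StaticFire→Rollout = 3+5+7 = 15 giving 15 days.
Since StaticFire is critical, the +4 change carries straight to that chain (now 19 days).
That remains the longest chain; total 19 days.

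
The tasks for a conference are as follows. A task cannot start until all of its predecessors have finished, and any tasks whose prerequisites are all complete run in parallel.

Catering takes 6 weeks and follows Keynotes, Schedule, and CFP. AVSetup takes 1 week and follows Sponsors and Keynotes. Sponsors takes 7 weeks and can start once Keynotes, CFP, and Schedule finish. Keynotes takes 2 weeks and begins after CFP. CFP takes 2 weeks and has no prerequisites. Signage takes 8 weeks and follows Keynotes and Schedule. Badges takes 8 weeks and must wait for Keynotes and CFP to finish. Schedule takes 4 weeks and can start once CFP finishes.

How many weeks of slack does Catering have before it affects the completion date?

The longest chain is CFP→Schedule→Sponsors→AVSetup = 2+4+7+1 = 14; overall finish 14 weeks.
Longest path through Catering: 12 weeks (earliest finish 12, latest finish 14).
Float = 14 − 12 = 2.

2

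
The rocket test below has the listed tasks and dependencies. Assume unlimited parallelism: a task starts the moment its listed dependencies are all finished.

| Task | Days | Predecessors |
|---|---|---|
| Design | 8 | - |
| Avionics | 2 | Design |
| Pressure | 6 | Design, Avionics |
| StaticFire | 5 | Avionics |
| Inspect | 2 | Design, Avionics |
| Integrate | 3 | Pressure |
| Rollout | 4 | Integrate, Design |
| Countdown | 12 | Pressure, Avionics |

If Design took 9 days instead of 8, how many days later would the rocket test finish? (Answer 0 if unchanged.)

As given, the longest chain is Design→Avionics→Pressure→Countdown = 8+2+6+12 = 28, so the finish is 28 days.
Design is on the critical path; changing it to 9 makes that path 29 days.
The critical path is still Design→Avionics→Pressure→Countdown; finish is now 29 days.
Change in finish: 29 − 28 = +1 days.

1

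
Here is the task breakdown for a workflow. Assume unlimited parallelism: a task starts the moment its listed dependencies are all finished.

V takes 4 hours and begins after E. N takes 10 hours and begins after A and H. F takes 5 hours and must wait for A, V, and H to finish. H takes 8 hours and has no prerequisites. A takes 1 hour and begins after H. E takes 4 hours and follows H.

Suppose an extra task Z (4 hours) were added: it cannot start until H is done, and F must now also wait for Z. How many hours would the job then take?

21

Originally the job takes 21 hours.
With Z inserted, F now waits for max(A, V, H, Z).
New critical path: H→E→V→F = 8+4+4+5 = 21 ⇒ 21 hours.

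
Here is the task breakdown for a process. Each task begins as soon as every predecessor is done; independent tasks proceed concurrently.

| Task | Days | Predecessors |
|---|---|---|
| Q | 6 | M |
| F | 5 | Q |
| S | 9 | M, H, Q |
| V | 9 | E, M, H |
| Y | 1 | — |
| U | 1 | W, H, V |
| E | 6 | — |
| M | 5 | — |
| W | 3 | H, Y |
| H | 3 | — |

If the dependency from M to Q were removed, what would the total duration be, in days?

16

Before: longest chain M→Q→S = 5+6+9 = 20, finish 20.
Without M→Q, Q's earliest start moves from 5 to 0.
New critical path: E→V→U = 6+9+1 = 16 ⇒ 16 days.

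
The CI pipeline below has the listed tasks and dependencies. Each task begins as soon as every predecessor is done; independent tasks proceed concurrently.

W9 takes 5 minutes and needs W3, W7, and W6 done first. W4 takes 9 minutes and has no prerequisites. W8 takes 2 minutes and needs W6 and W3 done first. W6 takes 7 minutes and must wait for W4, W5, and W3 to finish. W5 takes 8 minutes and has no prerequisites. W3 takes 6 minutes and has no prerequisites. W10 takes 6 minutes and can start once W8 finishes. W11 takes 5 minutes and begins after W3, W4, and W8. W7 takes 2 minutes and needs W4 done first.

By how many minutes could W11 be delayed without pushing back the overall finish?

Critical path: W4→W6→W8→W10 = 9+7+2+6 = 24, so the finish is 24 minutes.
W11 finishes as early as 23 and must finish by 24.
Float = 24 − 23 = 1.

1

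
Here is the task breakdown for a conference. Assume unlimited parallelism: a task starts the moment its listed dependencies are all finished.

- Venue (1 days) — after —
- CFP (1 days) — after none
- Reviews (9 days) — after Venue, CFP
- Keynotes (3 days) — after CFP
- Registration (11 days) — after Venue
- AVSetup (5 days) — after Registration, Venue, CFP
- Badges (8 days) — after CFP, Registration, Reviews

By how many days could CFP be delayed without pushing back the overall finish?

Critical path: Venue→Registration→Badges = 1+11+8 = 20, so the finish is 20 days.
CFP finishes as early as 1 and must finish by 3.
Float = 20 − 18 = 2.

2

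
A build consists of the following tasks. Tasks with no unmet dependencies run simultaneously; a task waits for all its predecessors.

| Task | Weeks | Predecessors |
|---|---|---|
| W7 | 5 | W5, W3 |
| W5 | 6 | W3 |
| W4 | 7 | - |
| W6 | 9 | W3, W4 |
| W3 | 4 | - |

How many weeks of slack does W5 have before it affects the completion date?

1

W4→W6 = 7+9 = 16 sets the makespan at 16 weeks.
Longest path through W5: 15 weeks (earliest finish 10, latest finish 11).
So W5 can slip 11 − 10 = 1 week.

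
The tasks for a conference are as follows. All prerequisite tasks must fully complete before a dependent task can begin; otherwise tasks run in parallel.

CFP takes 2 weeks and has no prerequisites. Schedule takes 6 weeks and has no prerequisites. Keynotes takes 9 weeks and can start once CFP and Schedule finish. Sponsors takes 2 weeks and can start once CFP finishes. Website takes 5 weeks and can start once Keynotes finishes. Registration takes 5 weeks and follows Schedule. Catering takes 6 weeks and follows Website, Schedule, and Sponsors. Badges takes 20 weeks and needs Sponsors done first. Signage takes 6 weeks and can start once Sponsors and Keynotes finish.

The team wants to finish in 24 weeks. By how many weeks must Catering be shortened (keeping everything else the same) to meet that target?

Current finish: 26 weeks; target: 24.
Catering is on every critical path, so each week cut from Catering cuts the finish by one (this holds down to a finish of 24).
Need 26 − 24 = 2 weeks off Catering → Catering becomes 4 weeks, finish becomes 24.

2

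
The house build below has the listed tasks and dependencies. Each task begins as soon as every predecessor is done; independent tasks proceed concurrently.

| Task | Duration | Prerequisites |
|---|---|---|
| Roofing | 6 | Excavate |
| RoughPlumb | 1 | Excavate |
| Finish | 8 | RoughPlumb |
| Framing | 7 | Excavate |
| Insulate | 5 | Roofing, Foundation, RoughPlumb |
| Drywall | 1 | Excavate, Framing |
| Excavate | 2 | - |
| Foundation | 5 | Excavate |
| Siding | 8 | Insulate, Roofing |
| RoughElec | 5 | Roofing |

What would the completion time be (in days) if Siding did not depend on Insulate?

Original critical path: Excavate→Roofing→Insulate→Siding = 2+6+5+8 = 21 ⇒ 21 days.
Without Insulate→Siding, Siding's earliest start moves from 13 to 8.
New critical path: Excavate→Roofing→Siding = 2+6+8 = 16 ⇒ 16 days.

16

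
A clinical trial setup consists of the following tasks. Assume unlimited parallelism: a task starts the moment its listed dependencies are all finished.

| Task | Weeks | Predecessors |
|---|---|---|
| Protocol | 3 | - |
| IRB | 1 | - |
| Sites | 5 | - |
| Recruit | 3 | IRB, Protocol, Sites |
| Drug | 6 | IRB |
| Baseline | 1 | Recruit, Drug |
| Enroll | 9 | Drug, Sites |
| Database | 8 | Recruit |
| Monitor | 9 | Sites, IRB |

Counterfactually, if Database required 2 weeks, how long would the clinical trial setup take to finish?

16

Actual critical path: Sites→Recruit→Database = 5+3+8 = 16 ⇒ 16 weeks.
Database lies on that path, so at 2 weeks the path becomes 10 weeks.
New critical path: IRB→Drug→Enroll = 1+6+9 = 16 ⇒ 16 weeks.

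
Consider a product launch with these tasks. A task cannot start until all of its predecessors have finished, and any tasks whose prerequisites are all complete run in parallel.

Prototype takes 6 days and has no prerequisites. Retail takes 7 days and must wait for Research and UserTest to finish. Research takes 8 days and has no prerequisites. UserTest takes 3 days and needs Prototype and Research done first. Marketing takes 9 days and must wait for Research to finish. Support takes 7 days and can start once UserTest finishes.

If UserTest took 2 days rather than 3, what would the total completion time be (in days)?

17

As given, the longest chain is Research→UserTest→Retail = 8+3+7 = 18, so the finish is 18 days.
UserTest is on the critical path; changing it to 2 makes that path 17 days.
No other chain overtakes it, so the finish is 17 days.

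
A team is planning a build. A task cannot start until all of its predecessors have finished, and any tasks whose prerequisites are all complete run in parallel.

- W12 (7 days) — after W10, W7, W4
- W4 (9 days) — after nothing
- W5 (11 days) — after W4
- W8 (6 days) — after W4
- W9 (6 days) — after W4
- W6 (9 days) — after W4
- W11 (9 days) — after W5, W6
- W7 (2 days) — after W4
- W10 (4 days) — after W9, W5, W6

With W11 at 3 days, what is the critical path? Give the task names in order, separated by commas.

Baseline: W4→W5→W10→W12 = 9+11+4+7 = 31 → 31 days.
W11 is off the critical path — its longest chain is 29 days, giving 2 of slack.
The critical path is still W4→W5→W10→W12; finish is now 31 days.

W4, W5, W10, W12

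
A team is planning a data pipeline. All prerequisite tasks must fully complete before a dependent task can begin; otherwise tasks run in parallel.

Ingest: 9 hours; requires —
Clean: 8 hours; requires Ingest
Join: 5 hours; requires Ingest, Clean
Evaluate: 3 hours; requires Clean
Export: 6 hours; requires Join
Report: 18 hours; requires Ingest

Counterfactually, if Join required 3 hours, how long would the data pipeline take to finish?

Actual critical path: Ingest→Clean→Join→Export = 9+8+5+6 = 28 ⇒ 28 hours.
Join lies on that path, so at 3 hours the path becomes 26 hours.
Now Ingest→Report = 9+18 = 27 is longest, so the finish becomes 27 hours.

27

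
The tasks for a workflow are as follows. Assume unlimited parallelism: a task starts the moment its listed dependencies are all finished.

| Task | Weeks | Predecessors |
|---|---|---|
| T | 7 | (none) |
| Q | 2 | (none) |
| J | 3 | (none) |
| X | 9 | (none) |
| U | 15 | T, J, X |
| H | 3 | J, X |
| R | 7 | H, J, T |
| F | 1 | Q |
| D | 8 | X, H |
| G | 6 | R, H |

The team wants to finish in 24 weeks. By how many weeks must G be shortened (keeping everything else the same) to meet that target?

Current finish: 25 weeks; target: 24.
G is on every critical path, so each week cut from G cuts the finish by one (this holds down to a finish of 24).
Need 25 − 24 = 1 week off G → G becomes 5 weeks, finish becomes 24.

1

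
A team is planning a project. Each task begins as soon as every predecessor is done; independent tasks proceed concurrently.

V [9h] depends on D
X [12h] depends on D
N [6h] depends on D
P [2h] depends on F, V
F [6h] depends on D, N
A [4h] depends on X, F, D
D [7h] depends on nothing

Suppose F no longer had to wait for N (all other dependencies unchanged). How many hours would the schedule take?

With the dependency in place, D→N→F→A = 7+6+6+4 = 23 sets the finish at 23 hours.
Without N→F, F's earliest start moves from 13 to 7.
The longest chain is now D→X→A = 7+12+4 = 23, so the schedule takes 23 hours.

23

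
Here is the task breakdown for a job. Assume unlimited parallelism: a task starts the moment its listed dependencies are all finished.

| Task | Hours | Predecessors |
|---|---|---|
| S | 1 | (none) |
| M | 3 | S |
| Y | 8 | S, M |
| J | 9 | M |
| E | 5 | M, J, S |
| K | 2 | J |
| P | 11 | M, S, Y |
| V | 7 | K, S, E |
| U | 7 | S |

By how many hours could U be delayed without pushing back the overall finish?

17

The longest chain is S→M→J→E→V = 1+3+9+5+7 = 25; overall finish 25 hours.
The longest chain containing U totals 8 hours.
Float = 25 − 8 = 17.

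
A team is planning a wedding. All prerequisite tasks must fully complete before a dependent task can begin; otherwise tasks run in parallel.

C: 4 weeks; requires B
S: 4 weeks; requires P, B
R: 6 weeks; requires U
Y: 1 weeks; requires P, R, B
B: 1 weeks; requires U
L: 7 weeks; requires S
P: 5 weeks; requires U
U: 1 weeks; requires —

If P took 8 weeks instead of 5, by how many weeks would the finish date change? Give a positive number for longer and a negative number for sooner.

3

Critical path before the change: U→P→S→L = 1+5+4+7 = 17 giving 17 weeks.
Since P is critical, the +3 change carries straight to that chain (now 20 weeks).
No other chain overtakes it, so the finish is 20 weeks.
Change in finish: 20 − 17 = +3 weeks.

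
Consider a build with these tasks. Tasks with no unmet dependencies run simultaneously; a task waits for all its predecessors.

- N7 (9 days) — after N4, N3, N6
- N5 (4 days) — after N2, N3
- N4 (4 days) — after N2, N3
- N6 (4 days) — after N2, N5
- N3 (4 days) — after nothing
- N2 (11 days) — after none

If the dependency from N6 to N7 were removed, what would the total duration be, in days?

24

Before: longest chain N2→N5→N6→N7 = 11+4+4+9 = 28, finish 28.
Without N6→N7, N7's earliest start moves from 19 to 15.
New critical path: N2→N4→N7 = 11+4+9 = 24 ⇒ 24 days.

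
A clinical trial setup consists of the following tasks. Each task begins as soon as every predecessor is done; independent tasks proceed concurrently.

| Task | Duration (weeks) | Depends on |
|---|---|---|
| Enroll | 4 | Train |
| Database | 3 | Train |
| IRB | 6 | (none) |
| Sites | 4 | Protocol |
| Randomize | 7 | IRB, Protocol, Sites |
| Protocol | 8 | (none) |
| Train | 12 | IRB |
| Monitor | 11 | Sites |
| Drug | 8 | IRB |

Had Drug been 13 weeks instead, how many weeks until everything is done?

The binding path is Protocol→Sites→Monitor = 8+4+11 = 23; finish at 23 weeks.
Drug has 9 weeks of float (longest path through it is 14).
The critical path is still Protocol→Sites→Monitor; finish is now 23 weeks.

23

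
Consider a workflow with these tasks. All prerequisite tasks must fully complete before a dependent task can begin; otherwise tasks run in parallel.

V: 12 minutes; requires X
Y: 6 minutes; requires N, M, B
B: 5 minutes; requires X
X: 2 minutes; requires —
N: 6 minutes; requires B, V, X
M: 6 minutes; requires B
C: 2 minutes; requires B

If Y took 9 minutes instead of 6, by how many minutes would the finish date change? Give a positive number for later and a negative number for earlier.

The binding path is X→V→N→Y = 2+12+6+6 = 26; finish at 26 minutes.
Y is on the critical path; changing it to 9 makes that path 29 minutes.
The critical path is still X→V→N→Y; finish is now 29 minutes.
Change in finish: 29 − 26 = +3 minutes.

3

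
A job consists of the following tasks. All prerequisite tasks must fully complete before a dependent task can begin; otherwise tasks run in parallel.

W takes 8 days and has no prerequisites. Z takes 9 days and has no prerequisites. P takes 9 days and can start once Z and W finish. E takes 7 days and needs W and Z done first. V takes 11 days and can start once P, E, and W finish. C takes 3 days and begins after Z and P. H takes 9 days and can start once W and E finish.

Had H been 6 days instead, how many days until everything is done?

Critical path before the change: Z→P→V = 9+9+11 = 29 giving 29 days.
H is off the critical path — its longest chain is 25 days, giving 4 of slack.
No other chain overtakes it, so the finish is 29 days.

29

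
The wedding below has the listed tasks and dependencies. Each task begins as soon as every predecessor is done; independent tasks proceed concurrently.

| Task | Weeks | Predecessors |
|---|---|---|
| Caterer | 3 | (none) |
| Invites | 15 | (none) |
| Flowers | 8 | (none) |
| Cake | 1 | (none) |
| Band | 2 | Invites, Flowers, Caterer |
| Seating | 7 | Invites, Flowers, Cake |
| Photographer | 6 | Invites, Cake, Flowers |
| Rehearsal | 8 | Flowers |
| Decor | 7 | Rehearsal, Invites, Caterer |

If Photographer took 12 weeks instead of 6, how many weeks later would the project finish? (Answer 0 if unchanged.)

4

Actual critical path: Flowers→Rehearsal→Decor = 8+8+7 = 23 ⇒ 23 weeks.
The longest path through Photographer is only 21 weeks, so Photographer has float 2.
Now Invites→Photographer = 15+12 = 27 is longest, so the finish becomes 27 weeks.
Change in finish: 27 − 23 = +4 weeks.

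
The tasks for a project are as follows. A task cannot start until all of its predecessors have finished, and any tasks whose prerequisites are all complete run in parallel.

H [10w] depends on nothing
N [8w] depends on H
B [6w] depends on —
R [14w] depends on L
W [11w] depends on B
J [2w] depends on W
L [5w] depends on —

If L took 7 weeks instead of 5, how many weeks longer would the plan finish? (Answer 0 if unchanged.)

2

As given, the longest chain is L→R = 5+14 = 19, so the finish is 19 weeks.
L lies on that path, so at 7 weeks the path becomes 21 weeks.
No other chain overtakes it, so the finish is 21 weeks.
Change in finish: 21 − 19 = +2 weeks.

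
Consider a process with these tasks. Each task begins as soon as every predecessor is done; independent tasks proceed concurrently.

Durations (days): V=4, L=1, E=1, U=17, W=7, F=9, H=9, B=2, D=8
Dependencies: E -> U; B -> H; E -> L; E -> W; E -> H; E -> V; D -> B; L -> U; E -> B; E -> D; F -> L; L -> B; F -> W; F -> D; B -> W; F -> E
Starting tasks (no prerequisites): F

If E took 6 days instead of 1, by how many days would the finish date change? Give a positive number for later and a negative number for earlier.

Baseline: F→E→D→B→H = 9+1+8+2+9 = 29 → 29 days.
E lies on that path, so at 6 days the path becomes 34 days.
That remains the longest chain; total 34 days.
Change in finish: 34 − 29 = +5 days.

5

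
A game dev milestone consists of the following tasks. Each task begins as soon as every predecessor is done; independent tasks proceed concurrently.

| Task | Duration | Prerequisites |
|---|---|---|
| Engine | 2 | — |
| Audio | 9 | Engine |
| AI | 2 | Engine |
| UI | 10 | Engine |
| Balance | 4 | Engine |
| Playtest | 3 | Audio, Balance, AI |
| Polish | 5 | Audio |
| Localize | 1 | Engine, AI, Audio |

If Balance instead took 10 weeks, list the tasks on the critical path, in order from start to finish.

Engine, Audio, Polish

Baseline: Engine→Audio→Polish = 2+9+5 = 16 → 16 weeks.
Balance is off the critical path — its longest chain is 9 weeks, giving 7 of slack.
No other chain overtakes it, so the finish is 16 weeks.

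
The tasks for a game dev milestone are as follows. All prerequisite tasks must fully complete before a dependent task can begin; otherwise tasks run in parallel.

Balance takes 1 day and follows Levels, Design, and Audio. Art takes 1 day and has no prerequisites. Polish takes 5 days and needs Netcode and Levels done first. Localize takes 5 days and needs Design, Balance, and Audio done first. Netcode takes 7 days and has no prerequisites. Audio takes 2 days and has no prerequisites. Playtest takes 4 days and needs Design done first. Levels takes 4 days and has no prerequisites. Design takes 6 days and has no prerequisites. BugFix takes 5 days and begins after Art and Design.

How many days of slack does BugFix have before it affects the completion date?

1

Design→Balance→Localize = 6+1+5 = 12 sets the makespan at 12 days.
The longest chain containing BugFix totals 11 days.
Float = 12 − 11 = 1.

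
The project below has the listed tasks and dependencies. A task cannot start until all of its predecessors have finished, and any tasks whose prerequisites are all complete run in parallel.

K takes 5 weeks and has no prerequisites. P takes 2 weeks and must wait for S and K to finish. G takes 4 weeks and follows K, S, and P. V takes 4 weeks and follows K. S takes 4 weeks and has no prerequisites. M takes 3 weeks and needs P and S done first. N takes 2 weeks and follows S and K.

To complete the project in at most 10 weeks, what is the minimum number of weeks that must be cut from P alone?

Current finish: 11 weeks; target: 10.
P is on every critical path, so each week cut from P cuts the finish by one (this holds down to a finish of 10).
Need 11 − 10 = 1 week off P → P becomes 1 week, finish becomes 10.

1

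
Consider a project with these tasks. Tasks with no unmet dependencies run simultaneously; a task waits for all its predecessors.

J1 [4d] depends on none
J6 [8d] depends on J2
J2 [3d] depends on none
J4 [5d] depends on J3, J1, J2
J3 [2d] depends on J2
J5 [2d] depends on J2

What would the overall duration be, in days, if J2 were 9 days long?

17

The binding path is J2→J6 = 3+8 = 11; finish at 11 days.
J2 lies on that path, so at 9 days the path becomes 17 days.
The critical path is still J2→J6; finish is now 17 days.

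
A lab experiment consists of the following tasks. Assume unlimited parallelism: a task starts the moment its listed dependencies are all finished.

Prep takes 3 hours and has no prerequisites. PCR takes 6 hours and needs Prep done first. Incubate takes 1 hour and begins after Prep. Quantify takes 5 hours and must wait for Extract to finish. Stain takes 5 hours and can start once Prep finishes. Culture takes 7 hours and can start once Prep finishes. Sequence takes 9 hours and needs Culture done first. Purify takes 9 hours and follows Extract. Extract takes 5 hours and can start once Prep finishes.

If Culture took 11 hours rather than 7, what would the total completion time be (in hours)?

23

Actual critical path: Prep→Culture→Sequence = 3+7+9 = 19 ⇒ 19 hours.
Since Culture is critical, the +4 change carries straight to that chain (now 23 hours).
That remains the longest chain; total 23 hours.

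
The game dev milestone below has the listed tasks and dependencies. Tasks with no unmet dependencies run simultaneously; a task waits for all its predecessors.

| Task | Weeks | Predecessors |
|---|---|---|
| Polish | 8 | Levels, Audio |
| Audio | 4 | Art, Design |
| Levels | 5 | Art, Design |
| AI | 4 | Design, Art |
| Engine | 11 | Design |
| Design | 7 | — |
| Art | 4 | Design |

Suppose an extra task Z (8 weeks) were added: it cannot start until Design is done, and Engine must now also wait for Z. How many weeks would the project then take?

Originally the project takes 24 weeks.
With Z inserted, Engine now waits for max(Design, Z).
New critical path: Design→Z→Engine = 7+8+11 = 26 ⇒ 26 weeks.

26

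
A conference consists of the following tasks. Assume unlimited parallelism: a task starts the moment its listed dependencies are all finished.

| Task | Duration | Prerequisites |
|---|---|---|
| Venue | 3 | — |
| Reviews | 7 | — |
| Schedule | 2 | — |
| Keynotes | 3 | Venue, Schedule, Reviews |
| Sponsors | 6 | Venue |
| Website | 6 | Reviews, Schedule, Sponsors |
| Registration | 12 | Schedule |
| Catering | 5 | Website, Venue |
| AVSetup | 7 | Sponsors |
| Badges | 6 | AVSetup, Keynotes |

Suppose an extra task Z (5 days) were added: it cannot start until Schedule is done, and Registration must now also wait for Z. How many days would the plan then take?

22

Originally the plan takes 22 days.
With Z inserted, Registration now waits for max(Schedule, Z).
New critical path: Venue→Sponsors→AVSetup→Badges = 3+6+7+6 = 22 ⇒ 22 days.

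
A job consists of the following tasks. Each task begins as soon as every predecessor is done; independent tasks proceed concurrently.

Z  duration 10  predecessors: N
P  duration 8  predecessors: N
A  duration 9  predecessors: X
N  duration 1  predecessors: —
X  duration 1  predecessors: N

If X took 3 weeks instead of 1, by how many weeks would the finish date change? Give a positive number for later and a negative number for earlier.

2

Critical path before the change: N→X→A = 1+1+9 = 11 giving 11 weeks.
X lies on that path, so at 3 weeks the path becomes 13 weeks.
The critical path is still N→X→A; finish is now 13 weeks.
Change in finish: 13 − 11 = +2 weeks.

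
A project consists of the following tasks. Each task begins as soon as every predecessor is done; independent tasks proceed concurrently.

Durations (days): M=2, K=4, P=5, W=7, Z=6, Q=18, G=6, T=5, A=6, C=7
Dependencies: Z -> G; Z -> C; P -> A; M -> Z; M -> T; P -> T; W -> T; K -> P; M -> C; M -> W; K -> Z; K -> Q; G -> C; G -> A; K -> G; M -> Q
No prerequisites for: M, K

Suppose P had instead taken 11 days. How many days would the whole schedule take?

Critical path before the change: K→Z→G→C = 4+6+6+7 = 23 giving 23 days.
P is off the critical path — its longest chain is 15 days, giving 8 of slack.
The critical path is still K→Z→G→C; finish is now 23 days.

23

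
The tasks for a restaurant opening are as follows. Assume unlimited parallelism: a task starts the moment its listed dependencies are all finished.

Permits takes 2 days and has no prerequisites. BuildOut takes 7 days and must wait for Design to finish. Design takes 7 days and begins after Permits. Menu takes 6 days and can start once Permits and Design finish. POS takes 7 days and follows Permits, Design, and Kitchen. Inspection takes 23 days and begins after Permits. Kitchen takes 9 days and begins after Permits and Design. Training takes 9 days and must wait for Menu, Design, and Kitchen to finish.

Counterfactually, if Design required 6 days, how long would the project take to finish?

26

The binding path is Permits→Design→Kitchen→Training = 2+7+9+9 = 27; finish at 27 days.
Design is on the critical path; changing it to 6 makes that path 26 days.
The critical path is still Permits→Design→Kitchen→Training; finish is now 26 days.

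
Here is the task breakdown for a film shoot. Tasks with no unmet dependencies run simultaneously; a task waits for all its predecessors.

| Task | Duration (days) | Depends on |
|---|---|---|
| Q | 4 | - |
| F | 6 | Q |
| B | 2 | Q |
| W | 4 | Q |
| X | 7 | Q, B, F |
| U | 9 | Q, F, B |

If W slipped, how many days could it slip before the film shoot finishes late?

11

The longest chain is Q→F→U = 4+6+9 = 19; overall finish 19 days.
Longest path through W: 8 days (earliest finish 8, latest finish 19).
Slack of W = 15 − 4 = 11 days.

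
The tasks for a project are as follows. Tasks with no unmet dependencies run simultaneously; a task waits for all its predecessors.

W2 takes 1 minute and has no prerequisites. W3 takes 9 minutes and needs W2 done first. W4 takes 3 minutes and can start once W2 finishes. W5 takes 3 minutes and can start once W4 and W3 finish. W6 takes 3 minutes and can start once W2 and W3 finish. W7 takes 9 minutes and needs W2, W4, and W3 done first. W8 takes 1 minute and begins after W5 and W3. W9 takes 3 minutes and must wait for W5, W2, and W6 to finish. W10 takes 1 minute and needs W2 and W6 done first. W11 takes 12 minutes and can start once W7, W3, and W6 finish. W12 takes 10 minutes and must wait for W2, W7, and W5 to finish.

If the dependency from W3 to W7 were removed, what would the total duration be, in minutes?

25

With the dependency in place, W2→W3→W7→W11 = 1+9+9+12 = 31 sets the finish at 31 minutes.
Without W3→W7, W7's earliest start moves from 10 to 4.
After: W2→W3→W6→W11 = 1+9+3+12 = 25 → 25 minutes.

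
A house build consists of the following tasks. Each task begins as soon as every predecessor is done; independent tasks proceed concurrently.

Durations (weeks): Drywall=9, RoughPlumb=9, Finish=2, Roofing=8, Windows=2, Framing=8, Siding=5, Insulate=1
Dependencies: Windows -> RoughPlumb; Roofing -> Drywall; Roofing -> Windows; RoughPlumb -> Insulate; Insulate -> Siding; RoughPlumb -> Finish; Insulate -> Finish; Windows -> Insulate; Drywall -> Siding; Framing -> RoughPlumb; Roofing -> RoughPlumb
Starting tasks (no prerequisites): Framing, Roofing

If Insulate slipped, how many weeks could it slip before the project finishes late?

0

Roofing→Windows→RoughPlumb→Insulate→Siding = 8+2+9+1+5 = 25 sets the makespan at 25 weeks.
Insulate finishes as early as 20 and must finish by 20.
So Insulate can slip 20 − 20 = 0 weeks.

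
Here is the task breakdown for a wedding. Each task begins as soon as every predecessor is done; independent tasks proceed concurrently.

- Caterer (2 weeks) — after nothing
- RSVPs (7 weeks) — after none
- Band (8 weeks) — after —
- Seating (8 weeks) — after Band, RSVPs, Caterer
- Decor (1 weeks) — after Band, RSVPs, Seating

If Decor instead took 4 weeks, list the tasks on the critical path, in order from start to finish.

Baseline: Band→Seating→Decor = 8+8+1 = 17 → 17 weeks.
Since Decor is critical, the +3 change carries straight to that chain (now 20 weeks).
That remains the longest chain; total 20 weeks.

Band, Seating, Decor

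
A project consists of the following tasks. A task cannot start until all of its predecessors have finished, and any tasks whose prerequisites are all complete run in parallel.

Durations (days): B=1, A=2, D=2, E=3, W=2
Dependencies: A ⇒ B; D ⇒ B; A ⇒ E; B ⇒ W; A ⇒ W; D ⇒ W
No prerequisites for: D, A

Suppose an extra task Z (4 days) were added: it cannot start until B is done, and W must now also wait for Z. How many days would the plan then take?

9

Originally the plan takes 5 days.
With Z inserted, W now waits for max(A, D, B, Z).
New critical path: D→B→Z→W = 2+1+4+2 = 9 ⇒ 9 days.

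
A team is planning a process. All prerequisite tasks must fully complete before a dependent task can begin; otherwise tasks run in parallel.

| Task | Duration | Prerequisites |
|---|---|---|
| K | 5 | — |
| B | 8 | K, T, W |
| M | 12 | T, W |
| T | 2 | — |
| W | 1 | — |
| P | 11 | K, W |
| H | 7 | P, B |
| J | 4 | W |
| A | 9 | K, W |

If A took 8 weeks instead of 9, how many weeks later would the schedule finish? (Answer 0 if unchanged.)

As given, the longest chain is K→P→H = 5+11+7 = 23, so the finish is 23 weeks.
A has 9 weeks of float (longest path through it is 14).
That remains the longest chain; total 23 weeks.
Change in finish: 23 − 23 = +0 weeks.

0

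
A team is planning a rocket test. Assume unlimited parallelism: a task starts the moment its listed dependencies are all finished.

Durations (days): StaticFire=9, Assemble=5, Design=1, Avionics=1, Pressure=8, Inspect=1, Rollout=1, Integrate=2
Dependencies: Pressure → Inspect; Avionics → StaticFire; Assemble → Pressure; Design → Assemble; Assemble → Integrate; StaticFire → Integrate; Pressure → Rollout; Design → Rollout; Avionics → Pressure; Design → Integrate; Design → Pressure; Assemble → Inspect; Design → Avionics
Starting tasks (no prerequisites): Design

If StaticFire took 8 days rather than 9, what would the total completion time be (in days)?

15

As given, the longest chain is Design→Assemble→Pressure→Inspect = 1+5+8+1 = 15, so the finish is 15 days.
StaticFire has 2 days of float (longest path through it is 13).
No other chain overtakes it, so the finish is 15 days.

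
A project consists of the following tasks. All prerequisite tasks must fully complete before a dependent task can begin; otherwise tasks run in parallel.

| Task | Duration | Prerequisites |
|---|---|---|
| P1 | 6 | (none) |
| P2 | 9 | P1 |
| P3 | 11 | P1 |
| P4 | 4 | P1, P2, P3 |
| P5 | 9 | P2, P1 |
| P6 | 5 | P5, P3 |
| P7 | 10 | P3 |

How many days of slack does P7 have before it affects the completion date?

2

Critical path: P1→P2→P5→P6 = 6+9+9+5 = 29, so the finish is 29 days.
P7 finishes as early as 27 and must finish by 29.
Slack of P7 = 19 − 17 = 2 days.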